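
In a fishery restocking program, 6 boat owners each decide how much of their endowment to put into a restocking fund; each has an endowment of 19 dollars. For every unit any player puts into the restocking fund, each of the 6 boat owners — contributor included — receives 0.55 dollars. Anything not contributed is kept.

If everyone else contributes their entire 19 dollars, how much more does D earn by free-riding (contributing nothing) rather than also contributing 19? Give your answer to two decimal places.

Switching from a contribution of 19 to 0 lets D keep an extra 19 dollars, but lowers the restocking fund by 19, which costs D their own share of that drop: 0.55 × 19 = 10.45.
Net gain = 19 − 10.45 = 8.55. The private return per contributed unit (0.55) is below 1, so free-riding is indeed the best response regardless of what the others do.

8.55 dollars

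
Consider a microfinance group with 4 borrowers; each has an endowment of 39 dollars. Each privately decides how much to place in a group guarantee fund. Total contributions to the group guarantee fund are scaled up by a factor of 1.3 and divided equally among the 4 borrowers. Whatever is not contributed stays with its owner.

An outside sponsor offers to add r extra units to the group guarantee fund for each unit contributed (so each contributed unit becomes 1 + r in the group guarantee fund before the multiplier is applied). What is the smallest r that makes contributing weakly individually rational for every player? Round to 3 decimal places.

2.077

With matching at rate r, one contributed unit becomes (1 + r) in the group guarantee fund and returns 1.3 × (1 + r) / 4 to the contributor.
Setting this equal to 1: 1 + r = 4/1.3 = 3.0769.
So the minimum matching rate is r = 3.0769 − 1 = 2.077.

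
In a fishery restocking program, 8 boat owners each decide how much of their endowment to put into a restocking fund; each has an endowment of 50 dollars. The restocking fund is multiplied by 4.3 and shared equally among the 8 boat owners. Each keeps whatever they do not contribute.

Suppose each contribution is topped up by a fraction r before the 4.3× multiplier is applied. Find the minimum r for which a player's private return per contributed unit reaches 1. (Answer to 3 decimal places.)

With matching at rate r, one contributed unit becomes (1 + r) in the restocking fund and returns 4.3 × (1 + r) / 8 to the contributor.
Setting this equal to 1: 1 + r = 8/4.3 = 1.8605.
So the minimum matching rate is r = 1.8605 − 1 = 0.860.

0.860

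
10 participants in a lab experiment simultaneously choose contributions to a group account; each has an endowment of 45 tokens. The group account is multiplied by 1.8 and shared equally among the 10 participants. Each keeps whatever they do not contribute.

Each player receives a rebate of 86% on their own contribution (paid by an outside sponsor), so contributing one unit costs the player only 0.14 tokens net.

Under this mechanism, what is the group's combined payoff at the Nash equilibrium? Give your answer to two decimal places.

1197.00 tokens

With the mechanism, a contributed unit returns (1.8/10) / 0.14 = 1.2857 per unit of net cost to the contributor — now above 1 — so contributing fully is weakly dominant for every player.
So the Nash equilibrium is full contribution by all 10; the group earns 10 × (45 × 0.86 + 1.8 × 45) = 1197.00.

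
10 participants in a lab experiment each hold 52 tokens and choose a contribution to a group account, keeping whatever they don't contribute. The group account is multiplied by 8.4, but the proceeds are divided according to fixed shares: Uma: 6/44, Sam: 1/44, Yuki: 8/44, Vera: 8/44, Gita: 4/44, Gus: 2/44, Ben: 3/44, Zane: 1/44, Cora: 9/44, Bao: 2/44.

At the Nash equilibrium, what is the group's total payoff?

2059.20 tokens

Player j's private return per contributed unit is 8.4 × (j's share). Contributing is weakly dominant for j when that share is at least 1/8.4 = 0.1190, and contributing 0 is dominant otherwise.
Uma, Yuki, Vera and Cora are above the threshold, contributing 52 each; the remaining 6 contribute 0. Total contributed: 208.
The group account pays out 8.4 × 208 = 1747.20 in total (split across the unequal shares, but the aggregate is all that matters for the group sum).
The 6 free-riders keep 52 each, adding 312. Group total = 312 + 1747.20 = 2059.20.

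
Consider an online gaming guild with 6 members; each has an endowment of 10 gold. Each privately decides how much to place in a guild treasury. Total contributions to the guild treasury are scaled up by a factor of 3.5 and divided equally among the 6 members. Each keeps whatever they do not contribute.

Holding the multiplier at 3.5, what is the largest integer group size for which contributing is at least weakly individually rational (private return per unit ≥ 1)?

Private return per unit is 3.5/(group size), which is ≥ 1 whenever the group size is ≤ 3.5.
The largest such integer is 3.

3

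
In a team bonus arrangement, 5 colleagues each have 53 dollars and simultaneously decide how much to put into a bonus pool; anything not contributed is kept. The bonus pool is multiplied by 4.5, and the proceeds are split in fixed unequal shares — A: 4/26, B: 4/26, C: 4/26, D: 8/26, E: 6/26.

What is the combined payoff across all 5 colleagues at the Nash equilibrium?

A player with share s gets back 4.5·s per unit contributed, so full contribution is dominant for anyone with s > 1/4.5 = 0.2222 and zero contribution is dominant for anyone below.
The shares above 0.2222 belong to D and E, contributing 53 each; the remaining 3 contribute 0. Total contributed: 106.
The bonus pool pays out 4.5 × 106 = 477.00 in total (split across the unequal shares, but the aggregate is all that matters for the group sum).
The 3 free-riders keep 53 each, adding 159. Group total = 159 + 477.00 = 636.00.

636.00 dollars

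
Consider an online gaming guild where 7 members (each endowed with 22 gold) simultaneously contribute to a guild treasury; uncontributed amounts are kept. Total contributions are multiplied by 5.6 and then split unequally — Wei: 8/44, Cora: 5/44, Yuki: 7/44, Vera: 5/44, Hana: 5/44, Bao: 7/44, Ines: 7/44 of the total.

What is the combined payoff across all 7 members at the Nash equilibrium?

255.20 gold

For player j, contributing a unit is worthwhile iff 5.6 × (j's share) ≥ 1, i.e. iff j's share is at least 0.1786.
Wei alone (share 8/44) is above the threshold, contributing 22; the remaining 6 contribute 0. Total contributed: 22.
The guild treasury pays out 5.6 × 22 = 123.20 in total (split across the unequal shares, but the aggregate is all that matters for the group sum).
The 6 free-riders keep 22 each, adding 132. Group total = 132 + 123.20 = 255.20.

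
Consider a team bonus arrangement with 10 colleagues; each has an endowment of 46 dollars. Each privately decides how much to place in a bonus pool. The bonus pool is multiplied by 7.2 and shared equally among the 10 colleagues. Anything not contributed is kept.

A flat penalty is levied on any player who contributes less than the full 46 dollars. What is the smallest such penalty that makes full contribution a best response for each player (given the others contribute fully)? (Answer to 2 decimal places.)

12.88 dollars

Given the others contribute fully, the best deviation is to contribute 0 (any partial contribution still incurs the fine and gives up units whose private return 0.7200 is below 1).
Deviating from 46 to 0 saves 46 dollars but forfeits the deviator's share of the drop in the bonus pool: 7.2/10 × 46 = 33.12.
So the deviation gain is 46 − 33.12 = 12.88, and the fine must be at least 12.88 dollars to wipe it out.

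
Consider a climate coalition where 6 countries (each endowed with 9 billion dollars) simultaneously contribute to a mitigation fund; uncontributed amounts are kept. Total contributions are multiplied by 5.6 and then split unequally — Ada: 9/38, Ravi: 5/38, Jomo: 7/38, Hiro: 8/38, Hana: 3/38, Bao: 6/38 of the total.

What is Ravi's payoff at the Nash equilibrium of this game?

Player j's private return per contributed unit is 5.6 × (j's share). Contributing is weakly dominant for j when that share is at least 1/5.6 = 0.1786, and contributing 0 is dominant otherwise.
The shares above 0.1786 belong to Ada, Jomo and Hiro, contributing 9 each; the remaining 3 contribute 0. Total contributed: 27.
Ravi keeps 9 and receives 5.6 × 27 × 5/38 = 19.89 from the mitigation fund, for a payoff of 28.89.

28.89 billion dollars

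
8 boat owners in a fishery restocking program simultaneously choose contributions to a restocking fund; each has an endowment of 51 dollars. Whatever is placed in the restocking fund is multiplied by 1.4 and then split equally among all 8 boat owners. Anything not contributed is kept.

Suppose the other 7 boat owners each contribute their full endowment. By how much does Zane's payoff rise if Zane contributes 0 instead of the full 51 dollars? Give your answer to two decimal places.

Switching from a contribution of 51 to 0 lets Zane keep an extra 51 dollars, but lowers the restocking fund by 51, which costs Zane their own share of that drop: 1.4/8 × 51 = 8.92.
Net gain = 51 − 8.92 = 42.08. The private return per contributed unit (0.1750) is below 1, so free-riding is indeed the best response regardless of what the others do.

42.08 dollars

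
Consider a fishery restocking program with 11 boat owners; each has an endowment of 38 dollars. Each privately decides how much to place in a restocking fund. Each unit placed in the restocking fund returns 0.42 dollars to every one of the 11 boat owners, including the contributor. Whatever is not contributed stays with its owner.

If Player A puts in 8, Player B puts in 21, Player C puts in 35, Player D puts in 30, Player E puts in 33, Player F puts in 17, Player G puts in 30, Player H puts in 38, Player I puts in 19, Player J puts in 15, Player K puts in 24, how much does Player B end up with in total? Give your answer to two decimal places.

Total contributed: 8 + 21 + 35 + 30 + 33 + 17 + 30 + 38 + 19 + 15 + 24 = 270.
Each receives 0.42 × 270 = 113.40 from the restocking fund.
Player B keeps 38 − 21 = 17, so Player B's payoff is 17 + 113.40 = 130.40.

130.40 dollars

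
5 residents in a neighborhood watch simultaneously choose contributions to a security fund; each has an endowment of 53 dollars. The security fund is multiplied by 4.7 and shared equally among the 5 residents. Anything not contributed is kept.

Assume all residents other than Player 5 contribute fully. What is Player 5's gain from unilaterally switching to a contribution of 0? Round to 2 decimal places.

3.18 dollars

Switching from a contribution of 53 to 0 lets Player 5 keep an extra 53 dollars, but lowers the security fund by 53, which costs Player 5 their own share of that drop: 4.7/5 × 53 = 49.82.
Net gain = 53 − 49.82 = 3.18. The private return per contributed unit (0.9400) is below 1, so free-riding is indeed the best response regardless of what the others do.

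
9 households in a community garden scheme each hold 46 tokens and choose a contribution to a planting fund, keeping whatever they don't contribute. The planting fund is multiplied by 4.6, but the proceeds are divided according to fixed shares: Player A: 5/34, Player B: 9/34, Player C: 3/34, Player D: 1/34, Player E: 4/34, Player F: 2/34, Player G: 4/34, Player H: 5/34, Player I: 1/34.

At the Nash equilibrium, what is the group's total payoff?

579.60 tokens

A player with share s gets back 4.6·s per unit contributed, so full contribution is dominant for anyone with s > 1/4.6 = 0.2174 and zero contribution is dominant for anyone below.
Only Player B (9/34) clears that bar, contributing 46; the remaining 8 contribute 0. Total contributed: 46.
The planting fund pays out 4.6 × 46 = 211.60 in total (split across the unequal shares, but the aggregate is all that matters for the group sum).
The 8 free-riders keep 46 each, adding 368. Group total = 368 + 211.60 = 579.60.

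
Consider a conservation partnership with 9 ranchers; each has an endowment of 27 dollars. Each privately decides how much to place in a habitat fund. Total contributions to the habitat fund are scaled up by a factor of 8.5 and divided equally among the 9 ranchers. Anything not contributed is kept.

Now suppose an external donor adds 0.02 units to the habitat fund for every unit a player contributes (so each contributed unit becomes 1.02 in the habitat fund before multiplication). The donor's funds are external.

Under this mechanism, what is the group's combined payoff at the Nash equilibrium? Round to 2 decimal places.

With the mechanism, a contributed unit returns 8.5 × 1.02 / 9 = 0.9633 per unit of net cost — still below 1 — so contributing 0 remains dominant for every player.
Everyone keeps their endowment and the group total is 9 × 27 = 243.

243.00 dollars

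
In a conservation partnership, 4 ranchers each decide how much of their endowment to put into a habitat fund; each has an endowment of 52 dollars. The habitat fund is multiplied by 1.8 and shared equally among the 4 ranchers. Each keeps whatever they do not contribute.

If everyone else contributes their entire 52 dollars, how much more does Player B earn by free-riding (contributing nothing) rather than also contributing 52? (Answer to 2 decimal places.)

28.60 dollars

Switching from a contribution of 52 to 0 lets Player B keep an extra 52 dollars, but lowers the habitat fund by 52, which costs Player B their own share of that drop: 1.8/4 × 52 = 23.40.
Net gain = 52 − 23.40 = 28.60. The private return per contributed unit (0.4500) is below 1, so free-riding is indeed the best response regardless of what the others do.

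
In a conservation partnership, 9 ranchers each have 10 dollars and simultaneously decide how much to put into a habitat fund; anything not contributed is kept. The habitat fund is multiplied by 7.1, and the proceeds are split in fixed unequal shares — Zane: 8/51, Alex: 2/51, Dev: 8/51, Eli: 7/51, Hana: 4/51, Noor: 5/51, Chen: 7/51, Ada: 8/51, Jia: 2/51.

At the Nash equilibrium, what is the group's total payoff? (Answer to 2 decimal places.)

Each unit j contributes comes back to j as 7.1 × (j's share), so j prefers to contribute only if that share exceeds 1/7.1 = 0.1408; otherwise keeping the unit dominates.
Zane, Dev and Ada are above the threshold, contributing 10 each; the remaining 6 contribute 0. Total contributed: 30.
The habitat fund pays out 7.1 × 30 = 213.00 in total (split across the unequal shares, but the aggregate is all that matters for the group sum).
The 6 free-riders keep 10 each, adding 60. Group total = 60 + 213.00 = 273.00.

273.00 dollars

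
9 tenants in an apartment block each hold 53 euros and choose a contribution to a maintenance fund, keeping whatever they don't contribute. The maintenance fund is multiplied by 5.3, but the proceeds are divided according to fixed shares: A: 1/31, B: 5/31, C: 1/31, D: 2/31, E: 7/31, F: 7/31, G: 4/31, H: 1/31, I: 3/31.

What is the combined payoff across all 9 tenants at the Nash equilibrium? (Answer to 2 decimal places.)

932.80 euros

Player j's private return per contributed unit is 5.3 × (j's share). Contributing is weakly dominant for j when that share is at least 1/5.3 = 0.1887, and contributing 0 is dominant otherwise.
E and F are above the threshold, contributing 53 each; the remaining 7 contribute 0. Total contributed: 106.
The maintenance fund pays out 5.3 × 106 = 561.80 in total (split across the unequal shares, but the aggregate is all that matters for the group sum).
The 7 free-riders keep 53 each, adding 371. Group total = 371 + 561.80 = 932.80.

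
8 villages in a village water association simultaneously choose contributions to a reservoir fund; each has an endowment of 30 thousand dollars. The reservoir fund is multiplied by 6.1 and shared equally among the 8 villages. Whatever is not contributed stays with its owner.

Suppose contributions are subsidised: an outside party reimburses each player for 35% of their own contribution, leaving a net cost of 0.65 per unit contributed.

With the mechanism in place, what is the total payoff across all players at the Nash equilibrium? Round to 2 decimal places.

With the mechanism, a contributed unit returns (6.1/8) / 0.65 = 1.1731 per unit of net cost to the contributor — now above 1 — so contributing fully is weakly dominant for every player.
At the Nash equilibrium everyone contributes 30. Group total payoff = 8 × (30 × 0.35 + 6.1 × 30) = 1548.00.

1548.00 thousand dollars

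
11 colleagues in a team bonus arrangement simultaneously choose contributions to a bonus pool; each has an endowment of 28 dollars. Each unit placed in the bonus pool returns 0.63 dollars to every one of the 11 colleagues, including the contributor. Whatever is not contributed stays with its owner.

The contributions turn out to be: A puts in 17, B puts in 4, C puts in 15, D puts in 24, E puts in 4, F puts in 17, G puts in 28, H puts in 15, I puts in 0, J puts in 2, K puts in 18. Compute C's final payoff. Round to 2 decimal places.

Total contributed: 17 + 4 + 15 + 24 + 4 + 17 + 28 + 15 + 0 + 2 + 18 = 144.
Each receives 0.63 × 144 = 90.72 from the bonus pool.
C keeps 28 − 15 = 13, so C's payoff is 13 + 90.72 = 103.72.

103.72 dollars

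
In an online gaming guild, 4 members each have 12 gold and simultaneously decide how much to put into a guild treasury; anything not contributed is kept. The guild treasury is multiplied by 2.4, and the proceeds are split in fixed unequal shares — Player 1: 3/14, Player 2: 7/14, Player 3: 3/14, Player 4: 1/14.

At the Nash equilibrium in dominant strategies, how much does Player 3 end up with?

18.17 gold

Player j's private return per contributed unit is 2.4 × (j's share). Contributing is weakly dominant for j when that share is at least 1/2.4 = 0.4167, and contributing 0 is dominant otherwise.
Player 2 alone (share 7/14) is above the threshold, contributing 12; the remaining 3 contribute 0. Total contributed: 12.
Player 3 keeps 12 and receives 2.4 × 12 × 3/14 = 6.17 from the guild treasury, for a payoff of 18.17.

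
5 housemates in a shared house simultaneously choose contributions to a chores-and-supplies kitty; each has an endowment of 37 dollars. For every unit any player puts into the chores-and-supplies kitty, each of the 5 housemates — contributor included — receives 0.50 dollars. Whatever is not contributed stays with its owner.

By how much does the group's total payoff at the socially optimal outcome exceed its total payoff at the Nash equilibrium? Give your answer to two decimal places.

277.50 dollars

The private return per contributed unit is 0.50 < 1, so contributing 0 is dominant for every player. At the Nash equilibrium everyone keeps their 37, and the group total is 5 × 37 = 185.
Each contributed unit returns 2.500 to the group as a whole (0.50 to each of 5 players), which exceeds 1, so the social optimum is full contribution: group total = 2.500 × 185 = 462.50.
Efficiency loss = 462.50 − 185 = 277.50.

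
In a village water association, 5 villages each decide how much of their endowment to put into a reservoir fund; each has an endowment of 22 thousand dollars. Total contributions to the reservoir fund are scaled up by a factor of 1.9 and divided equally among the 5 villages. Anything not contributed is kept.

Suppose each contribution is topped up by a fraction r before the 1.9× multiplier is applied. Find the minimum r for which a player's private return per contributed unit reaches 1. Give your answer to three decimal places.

With matching at rate r, one contributed unit becomes (1 + r) in the reservoir fund and returns 1.9 × (1 + r) / 5 to the contributor.
Setting this equal to 1: 1 + r = 5/1.9 = 2.6316.
So the minimum matching rate is r = 2.6316 − 1 = 1.632.

1.632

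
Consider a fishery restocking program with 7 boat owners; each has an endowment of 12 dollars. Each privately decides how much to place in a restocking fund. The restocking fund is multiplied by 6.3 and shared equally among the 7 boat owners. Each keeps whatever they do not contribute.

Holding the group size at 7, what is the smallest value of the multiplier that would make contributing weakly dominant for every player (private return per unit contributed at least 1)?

7

A contributed unit returns (multiplier)/7 to its contributor.
This reaches 1 exactly when the multiplier is 7.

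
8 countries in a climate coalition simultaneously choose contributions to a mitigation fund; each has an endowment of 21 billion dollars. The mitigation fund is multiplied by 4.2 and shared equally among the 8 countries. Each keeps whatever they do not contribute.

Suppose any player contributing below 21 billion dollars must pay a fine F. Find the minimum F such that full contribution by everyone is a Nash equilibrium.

Given the others contribute fully, the best deviation is to contribute 0 (any partial contribution still incurs the fine and gives up units whose private return 0.5250 is below 1).
Deviating from 21 to 0 saves 21 billion dollars but forfeits the deviator's share of the drop in the mitigation fund: 4.2/8 × 21 = 11.02.
So the deviation gain is 21 − 11.02 = 9.98, and the fine must be at least 9.98 billion dollars to wipe it out.

9.98 billion dollars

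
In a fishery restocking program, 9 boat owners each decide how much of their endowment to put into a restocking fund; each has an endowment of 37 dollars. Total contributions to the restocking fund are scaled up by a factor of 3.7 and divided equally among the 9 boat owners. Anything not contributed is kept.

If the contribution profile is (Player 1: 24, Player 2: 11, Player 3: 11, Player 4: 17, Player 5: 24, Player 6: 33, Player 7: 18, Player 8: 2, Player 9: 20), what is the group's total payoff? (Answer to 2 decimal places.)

765.00 dollars

Total contributed: 24 + 11 + 11 + 17 + 24 + 33 + 18 + 2 + 20 = 160; total kept: 9 × 37 − 160 = 173.
The restocking fund pays out 3.7 × 160 = 592.00 in aggregate.
Group total = 173 + 592.00 = 765.00.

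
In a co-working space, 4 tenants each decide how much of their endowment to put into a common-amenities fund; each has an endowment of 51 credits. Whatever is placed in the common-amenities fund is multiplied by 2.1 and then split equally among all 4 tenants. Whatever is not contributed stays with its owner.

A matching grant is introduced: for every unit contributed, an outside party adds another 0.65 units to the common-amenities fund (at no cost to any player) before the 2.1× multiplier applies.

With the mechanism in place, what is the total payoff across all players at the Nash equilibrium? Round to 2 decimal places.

The effective private return is 2.1 × 1.65 / 4 = 0.8663, which is still under 1, so the mechanism doesn't change anyone's dominant strategy: zero contribution.
At the Nash equilibrium no one contributes; group total payoff = 4 × 51 = 204.

204.00 credits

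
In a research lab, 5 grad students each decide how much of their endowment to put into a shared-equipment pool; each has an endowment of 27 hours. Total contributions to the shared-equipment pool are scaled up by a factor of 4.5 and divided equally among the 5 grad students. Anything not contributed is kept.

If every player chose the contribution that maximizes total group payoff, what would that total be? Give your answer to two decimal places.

Each contributed unit returns 4.500 to the group as a whole (0.9000 to each of 5 players), which exceeds 1, so the social optimum is full contribution: group total = 4.500 × 135 = 607.50.

607.50 hours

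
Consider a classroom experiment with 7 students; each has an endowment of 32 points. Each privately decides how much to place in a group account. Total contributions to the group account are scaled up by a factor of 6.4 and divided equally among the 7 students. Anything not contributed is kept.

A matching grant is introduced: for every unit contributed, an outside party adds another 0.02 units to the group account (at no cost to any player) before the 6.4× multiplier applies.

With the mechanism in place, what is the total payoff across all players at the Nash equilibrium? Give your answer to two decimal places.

224.00 points

Even with the mechanism, each unit contributed returns only 6.4 × 1.02 / 7 = 0.9326 per unit of net cost, so contributing nothing is still dominant.
Everyone keeps their endowment and the group total is 7 × 32 = 224.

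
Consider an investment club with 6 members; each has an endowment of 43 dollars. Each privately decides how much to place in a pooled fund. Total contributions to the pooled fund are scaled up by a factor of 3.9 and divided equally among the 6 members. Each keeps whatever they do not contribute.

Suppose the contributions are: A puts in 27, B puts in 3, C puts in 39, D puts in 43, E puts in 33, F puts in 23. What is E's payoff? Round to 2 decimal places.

119.20 dollars

Total contributed: 27 + 3 + 39 + 43 + 33 + 23 = 168.
Each receives 3.9 × 168 / 6 = 109.20 from the pooled fund.
E keeps 43 − 33 = 10, so E's payoff is 10 + 109.20 = 119.20.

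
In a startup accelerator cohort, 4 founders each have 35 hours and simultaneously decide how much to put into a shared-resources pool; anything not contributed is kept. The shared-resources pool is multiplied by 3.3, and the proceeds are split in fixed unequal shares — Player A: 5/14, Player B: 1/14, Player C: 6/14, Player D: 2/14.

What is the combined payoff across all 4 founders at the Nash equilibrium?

A player with share s gets back 3.3·s per unit contributed, so full contribution is dominant for anyone with s > 1/3.3 = 0.3030 and zero contribution is dominant for anyone below.
Player A and Player C clear that bar, contributing 35 each; the remaining 2 contribute 0. Total contributed: 70.
The shared-resources pool pays out 3.3 × 70 = 231.00 in total (split across the unequal shares, but the aggregate is all that matters for the group sum).
The 2 free-riders keep 35 each, adding 70. Group total = 70 + 231.00 = 301.00.

301.00 hours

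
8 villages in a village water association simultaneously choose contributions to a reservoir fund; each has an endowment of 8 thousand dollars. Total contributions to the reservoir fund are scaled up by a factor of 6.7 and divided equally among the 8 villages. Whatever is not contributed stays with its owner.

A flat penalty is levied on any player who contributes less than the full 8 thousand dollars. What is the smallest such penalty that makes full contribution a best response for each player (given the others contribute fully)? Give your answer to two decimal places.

Given the others contribute fully, the best deviation is to contribute 0 (any partial contribution still incurs the fine and gives up units whose private return 0.8375 is below 1).
Deviating from 8 to 0 saves 8 thousand dollars but forfeits the deviator's share of the drop in the reservoir fund: 6.7/8 × 8 = 6.70.
So the deviation gain is 8 − 6.70 = 1.30, and the fine must be at least 1.30 thousand dollars to wipe it out.

1.30 thousand dollars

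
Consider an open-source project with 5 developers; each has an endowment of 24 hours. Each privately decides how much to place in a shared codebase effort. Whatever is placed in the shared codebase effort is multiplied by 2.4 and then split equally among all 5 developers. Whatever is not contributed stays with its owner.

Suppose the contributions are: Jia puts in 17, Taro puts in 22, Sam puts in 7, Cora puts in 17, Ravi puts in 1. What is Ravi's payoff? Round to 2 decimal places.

Total contributed: 17 + 22 + 7 + 17 + 1 = 64.
Each receives 2.4 × 64 / 5 = 30.72 from the shared codebase effort.
Ravi keeps 24 − 1 = 23, so Ravi's payoff is 23 + 30.72 = 53.72.

53.72 hours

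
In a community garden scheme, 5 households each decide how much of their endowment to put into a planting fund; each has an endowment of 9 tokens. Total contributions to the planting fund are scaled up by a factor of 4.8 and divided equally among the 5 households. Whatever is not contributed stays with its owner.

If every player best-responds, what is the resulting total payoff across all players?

45.00 tokens

Each contributed unit returns 4.8/5 = 0.9600 to its contributor — below 1 — so contributing 0 is dominant for every player. At the Nash equilibrium everyone keeps their 9, and the group total is 5 × 9 = 45.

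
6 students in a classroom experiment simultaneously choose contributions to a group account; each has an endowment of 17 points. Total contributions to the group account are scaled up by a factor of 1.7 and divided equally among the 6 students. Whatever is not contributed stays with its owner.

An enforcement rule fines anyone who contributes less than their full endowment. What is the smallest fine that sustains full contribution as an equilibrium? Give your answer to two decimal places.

12.18 points

Given the others contribute fully, the best deviation is to contribute 0 (any partial contribution still incurs the fine and gives up units whose private return 0.2833 is below 1).
Deviating from 17 to 0 saves 17 points but forfeits the deviator's share of the drop in the group account: 1.7/6 × 17 = 4.82.
So the deviation gain is 17 − 4.82 = 12.18, and the fine must be at least 12.18 points to wipe it out.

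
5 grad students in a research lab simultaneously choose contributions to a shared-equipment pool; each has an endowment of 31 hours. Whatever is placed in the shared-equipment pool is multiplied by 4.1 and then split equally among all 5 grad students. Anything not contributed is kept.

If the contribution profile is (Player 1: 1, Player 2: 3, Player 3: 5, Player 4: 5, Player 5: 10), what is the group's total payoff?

229.40 hours

Total contributed: 1 + 3 + 5 + 5 + 10 = 24; total kept: 5 × 31 − 24 = 131.
The shared-equipment pool pays out 4.1 × 24 = 98.40 in aggregate.
Group total = 131 + 98.40 = 229.40.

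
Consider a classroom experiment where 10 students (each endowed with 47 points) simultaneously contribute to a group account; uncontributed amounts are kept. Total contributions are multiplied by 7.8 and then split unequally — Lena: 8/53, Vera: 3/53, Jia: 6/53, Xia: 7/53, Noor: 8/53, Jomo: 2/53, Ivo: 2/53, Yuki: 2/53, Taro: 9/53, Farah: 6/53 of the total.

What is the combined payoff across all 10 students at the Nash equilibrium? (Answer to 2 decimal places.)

1748.40 points

A player with share s gets back 7.8·s per unit contributed, so full contribution is dominant for anyone with s > 1/7.8 = 0.1282 and zero contribution is dominant for anyone below.
The shares above 0.1282 belong to Lena, Xia, Noor and Taro, contributing 47 each; the remaining 6 contribute 0. Total contributed: 188.
The group account pays out 7.8 × 188 = 1466.40 in total (split across the unequal shares, but the aggregate is all that matters for the group sum).
The 6 free-riders keep 47 each, adding 282. Group total = 282 + 1466.40 = 1748.40.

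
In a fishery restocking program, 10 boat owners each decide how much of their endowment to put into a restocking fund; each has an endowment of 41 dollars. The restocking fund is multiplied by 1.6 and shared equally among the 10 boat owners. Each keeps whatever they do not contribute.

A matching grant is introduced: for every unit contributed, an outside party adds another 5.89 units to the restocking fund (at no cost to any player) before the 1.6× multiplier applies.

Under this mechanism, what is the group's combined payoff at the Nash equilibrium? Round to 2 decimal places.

4519.84 dollars

Under the mechanism each unit contributed yields 1.6 × 6.89 / 10 = 1.1024 back to its contributor per unit of net cost, which exceeds 1, making full contribution the dominant choice for everyone.
So the Nash equilibrium is full contribution by all 10; the group earns 1.6 × 6.89 × 410 = 4519.84.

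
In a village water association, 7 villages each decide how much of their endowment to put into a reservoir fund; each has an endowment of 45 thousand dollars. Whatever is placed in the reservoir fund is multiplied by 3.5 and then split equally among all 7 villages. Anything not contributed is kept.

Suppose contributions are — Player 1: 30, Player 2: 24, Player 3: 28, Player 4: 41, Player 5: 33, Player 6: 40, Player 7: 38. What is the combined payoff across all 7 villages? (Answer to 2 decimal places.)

Total contributed: 30 + 24 + 28 + 41 + 33 + 40 + 38 = 234; total kept: 7 × 45 − 234 = 81.
The reservoir fund pays out 3.5 × 234 = 819.00 in aggregate.
Group total = 81 + 819.00 = 900.00.

900.00 thousand dollars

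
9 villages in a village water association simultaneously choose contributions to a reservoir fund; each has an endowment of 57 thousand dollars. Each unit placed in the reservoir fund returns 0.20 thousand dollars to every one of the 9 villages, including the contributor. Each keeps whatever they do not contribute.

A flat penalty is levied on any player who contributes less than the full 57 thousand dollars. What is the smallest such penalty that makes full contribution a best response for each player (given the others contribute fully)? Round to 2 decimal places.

Given the others contribute fully, the best deviation is to contribute 0 (any partial contribution still incurs the fine and gives up units whose private return 0.20 is below 1).
Deviating from 57 to 0 saves 57 thousand dollars but forfeits the deviator's share of the drop in the reservoir fund: 0.20 × 57 = 11.40.
So the deviation gain is 57 − 11.40 = 45.60, and the fine must be at least 45.60 thousand dollars to wipe it out.

45.60 thousand dollars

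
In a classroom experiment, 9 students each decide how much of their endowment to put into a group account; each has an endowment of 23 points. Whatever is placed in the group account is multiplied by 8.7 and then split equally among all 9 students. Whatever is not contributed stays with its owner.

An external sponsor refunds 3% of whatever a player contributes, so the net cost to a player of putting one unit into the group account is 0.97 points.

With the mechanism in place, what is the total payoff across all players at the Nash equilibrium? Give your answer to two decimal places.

207.00 points

With the mechanism, a contributed unit returns (8.7/9) / 0.97 = 0.9966 per unit of net cost — still below 1 — so contributing 0 remains dominant for every player.
Everyone keeps their endowment and the group total is 9 × 23 = 207.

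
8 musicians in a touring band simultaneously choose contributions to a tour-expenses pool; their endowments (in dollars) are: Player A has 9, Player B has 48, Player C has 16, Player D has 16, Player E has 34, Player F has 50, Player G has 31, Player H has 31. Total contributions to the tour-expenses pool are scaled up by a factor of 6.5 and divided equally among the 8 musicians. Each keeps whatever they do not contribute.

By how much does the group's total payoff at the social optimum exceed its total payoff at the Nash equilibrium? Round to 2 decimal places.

The private return per contributed unit is 6.5/8 = 0.8125 < 1 for every player regardless of endowment, so the Nash equilibrium is zero contribution and the group total is Σ E_j = 9 + 48 + 16 + 16 + 34 + 50 + 31 + 31 = 235.
Each contributed unit returns 6.500 to the group, so the social optimum is full contribution by everyone: group total = 6.500 × 235 = 1527.50.
Efficiency loss = (6.500 − 1) × 235 = 1292.50.

1292.50 dollars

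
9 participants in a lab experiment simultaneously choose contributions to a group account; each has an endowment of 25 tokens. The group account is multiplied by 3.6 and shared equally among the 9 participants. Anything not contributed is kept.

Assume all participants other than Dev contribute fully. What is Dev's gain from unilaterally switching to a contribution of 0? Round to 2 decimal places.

Switching from a contribution of 25 to 0 lets Dev keep an extra 25 tokens, but lowers the group account by 25, which costs Dev their own share of that drop: 3.6/9 × 25 = 10.00.
Net gain = 25 − 10.00 = 15.00. The private return per contributed unit (0.4000) is below 1, so free-riding is indeed the best response regardless of what the others do.

15.00 tokens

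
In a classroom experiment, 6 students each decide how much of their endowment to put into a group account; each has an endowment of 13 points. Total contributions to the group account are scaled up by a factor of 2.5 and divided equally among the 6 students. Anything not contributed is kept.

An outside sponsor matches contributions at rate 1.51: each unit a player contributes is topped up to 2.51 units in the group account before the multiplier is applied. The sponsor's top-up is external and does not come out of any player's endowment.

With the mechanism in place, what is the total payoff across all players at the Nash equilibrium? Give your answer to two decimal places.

489.45 points

The effective private return per unit is now 2.5 × 2.51 / 6 = 1.0458 > 1, so every player's dominant strategy flips to full contribution.
At the Nash equilibrium everyone contributes 13. Group total payoff = 2.5 × 2.51 × 78 = 489.45.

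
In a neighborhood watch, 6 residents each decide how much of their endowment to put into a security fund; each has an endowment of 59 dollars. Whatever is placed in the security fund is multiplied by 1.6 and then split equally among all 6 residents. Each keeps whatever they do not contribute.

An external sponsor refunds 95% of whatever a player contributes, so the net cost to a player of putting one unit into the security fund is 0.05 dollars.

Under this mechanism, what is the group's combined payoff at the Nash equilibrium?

With the mechanism, a contributed unit returns (1.6/6) / 0.05 = 5.3333 per unit of net cost to the contributor — now above 1 — so contributing fully is weakly dominant for every player.
At the Nash equilibrium everyone contributes 59. Group total payoff = 6 × (59 × 0.95 + 1.6 × 59) = 902.70.

902.70 dollars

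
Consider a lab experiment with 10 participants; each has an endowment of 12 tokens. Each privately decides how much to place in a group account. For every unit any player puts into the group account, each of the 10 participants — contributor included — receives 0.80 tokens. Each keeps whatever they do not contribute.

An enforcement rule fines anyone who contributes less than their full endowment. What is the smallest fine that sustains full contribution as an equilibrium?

Given the others contribute fully, the best deviation is to contribute 0 (any partial contribution still incurs the fine and gives up units whose private return 0.80 is below 1).
Deviating from 12 to 0 saves 12 tokens but forfeits the deviator's share of the drop in the group account: 0.80 × 12 = 9.60.
So the deviation gain is 12 − 9.60 = 2.40, and the fine must be at least 2.40 tokens to wipe it out.

2.40 tokens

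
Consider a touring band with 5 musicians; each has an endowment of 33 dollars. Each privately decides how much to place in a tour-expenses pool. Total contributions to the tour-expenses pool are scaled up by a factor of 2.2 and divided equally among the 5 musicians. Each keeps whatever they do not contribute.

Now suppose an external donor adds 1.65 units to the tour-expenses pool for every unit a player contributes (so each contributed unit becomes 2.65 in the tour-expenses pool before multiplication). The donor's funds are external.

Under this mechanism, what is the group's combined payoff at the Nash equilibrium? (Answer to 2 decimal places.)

961.95 dollars

With the mechanism, a contributed unit returns 2.2 × 2.65 / 5 = 1.1660 per unit of net cost to the contributor — now above 1 — so contributing fully is weakly dominant for every player.
So the Nash equilibrium is full contribution by all 5; the group earns 2.2 × 2.65 × 165 = 961.95.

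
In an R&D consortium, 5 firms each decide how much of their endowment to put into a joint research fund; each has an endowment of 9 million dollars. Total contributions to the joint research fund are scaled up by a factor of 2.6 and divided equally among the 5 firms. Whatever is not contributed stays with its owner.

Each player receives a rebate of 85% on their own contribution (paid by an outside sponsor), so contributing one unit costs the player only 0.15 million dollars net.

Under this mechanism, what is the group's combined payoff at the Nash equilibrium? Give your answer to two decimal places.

Under the mechanism each unit contributed yields (2.6/5) / 0.15 = 3.4667 back to its contributor per unit of net cost, which exceeds 1, making full contribution the dominant choice for everyone.
So the Nash equilibrium is full contribution by all 5; the group earns 5 × (9 × 0.85 + 2.6 × 9) = 155.25.

155.25 million dollars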